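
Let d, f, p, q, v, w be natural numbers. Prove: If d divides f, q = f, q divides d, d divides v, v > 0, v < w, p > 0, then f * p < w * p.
Since q = f and q divides d, f divides d. d divides f, so d = f. From d divides v and v > 0, d ≤ v. d = f, so f ≤ v. v < w, so f < w. Using p > 0, by multiplying by a positive, f * p < w * p.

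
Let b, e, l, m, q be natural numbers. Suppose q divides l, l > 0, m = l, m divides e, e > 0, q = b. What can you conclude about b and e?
b ≤ e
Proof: Because q divides l and l > 0, q ≤ l. From m divides e and e > 0, m ≤ e. m = l, so l ≤ e. q ≤ l, so q ≤ e. Since q = b, b ≤ e.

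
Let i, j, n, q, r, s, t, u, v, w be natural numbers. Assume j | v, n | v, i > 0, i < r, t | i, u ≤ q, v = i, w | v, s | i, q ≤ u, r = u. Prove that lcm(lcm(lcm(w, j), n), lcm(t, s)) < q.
u ≤ q and q ≤ u, so u = q. r = u, so r = q. w | v and j | v, hence lcm(w, j) | v. Since n | v, lcm(lcm(w, j), n) | v. Since v = i, lcm(lcm(w, j), n) | i. t | i and s | i, therefore lcm(t, s) | i. lcm(lcm(w, j), n) | i, so lcm(lcm(lcm(w, j), n), lcm(t, s)) | i. Since i > 0, lcm(lcm(lcm(w, j), n), lcm(t, s)) ≤ i. Since i < r, lcm(lcm(lcm(w, j), n), lcm(t, s)) < r. Since r = q, lcm(lcm(lcm(w, j), n), lcm(t, s)) < q.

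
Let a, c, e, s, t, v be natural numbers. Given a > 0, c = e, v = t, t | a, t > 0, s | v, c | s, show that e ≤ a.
Since v = t and s | v, s | t. Since c | s, c | t. c = e, so e | t. t > 0, so e ≤ t. t | a and a > 0, therefore t ≤ a. e ≤ t, so e ≤ a.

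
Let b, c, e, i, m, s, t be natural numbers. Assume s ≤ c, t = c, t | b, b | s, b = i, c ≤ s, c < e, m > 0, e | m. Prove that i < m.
From t = c and t | b, c | b. Because s ≤ c and c ≤ s, s = c. b | s, so b | c. c | b, so c = b. b = i, so c = i. From e | m and m > 0, e ≤ m. c < e, so c < m. c = i, so i < m.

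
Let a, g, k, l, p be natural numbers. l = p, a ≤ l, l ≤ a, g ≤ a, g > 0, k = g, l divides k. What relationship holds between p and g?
p = g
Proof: a ≤ l and l ≤ a, therefore a = l. Since g ≤ a, g ≤ l. Since k = g and l divides k, l divides g. g > 0, so l ≤ g. Because g ≤ l, g = l. Because l = p, g = p. Then p = g.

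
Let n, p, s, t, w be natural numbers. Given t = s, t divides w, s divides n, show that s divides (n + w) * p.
t = s and t divides w, therefore s divides w. Since s divides n, s divides n + w. Then s divides (n + w) * p.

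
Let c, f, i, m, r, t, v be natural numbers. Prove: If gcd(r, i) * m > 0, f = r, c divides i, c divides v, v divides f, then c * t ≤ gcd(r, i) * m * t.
f = r and v divides f, therefore v divides r. c divides v, so c divides r. Since c divides i, c divides gcd(r, i). Then c divides gcd(r, i) * m. Since gcd(r, i) * m > 0, c ≤ gcd(r, i) * m. By multiplying by a non-negative, c * t ≤ gcd(r, i) * m * t.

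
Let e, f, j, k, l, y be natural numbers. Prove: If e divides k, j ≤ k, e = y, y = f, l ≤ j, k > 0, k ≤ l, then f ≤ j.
From k ≤ l and l ≤ j, k ≤ j. j ≤ k, so k = j. From e = y and y = f, e = f. e divides k and k > 0, therefore e ≤ k. e = f, so f ≤ k. k = j, so f ≤ j.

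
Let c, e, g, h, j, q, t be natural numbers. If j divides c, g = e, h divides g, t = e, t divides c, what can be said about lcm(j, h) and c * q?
lcm(j, h) divides c * q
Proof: g = e and h divides g, therefore h divides e. t = e and t divides c, hence e divides c. From h divides e, h divides c. Since j divides c, lcm(j, h) divides c. Then lcm(j, h) divides c * q.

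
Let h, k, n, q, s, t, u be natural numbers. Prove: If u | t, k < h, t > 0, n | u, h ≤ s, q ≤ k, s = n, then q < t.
Because q ≤ k and k < h, q < h. s = n and h ≤ s, therefore h ≤ n. Since q < h, q < n. Since n | u and u | t, n | t. t > 0, so n ≤ t. Since q < n, q < t.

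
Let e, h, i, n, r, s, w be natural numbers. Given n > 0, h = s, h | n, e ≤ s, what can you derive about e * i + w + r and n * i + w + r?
e * i + w + r ≤ n * i + w + r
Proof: h | n and n > 0, therefore h ≤ n. h = s, so s ≤ n. Since e ≤ s, e ≤ n. Then e * i ≤ n * i. Then e * i + w ≤ n * i + w. Then e * i + w + r ≤ n * i + w + r.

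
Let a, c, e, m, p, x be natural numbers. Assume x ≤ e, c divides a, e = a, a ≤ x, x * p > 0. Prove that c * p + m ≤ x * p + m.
e = a and x ≤ e, therefore x ≤ a. a ≤ x, so a = x. Because c divides a, c divides x. Then c * p divides x * p. Because x * p > 0, c * p ≤ x * p. Then c * p + m ≤ x * p + m.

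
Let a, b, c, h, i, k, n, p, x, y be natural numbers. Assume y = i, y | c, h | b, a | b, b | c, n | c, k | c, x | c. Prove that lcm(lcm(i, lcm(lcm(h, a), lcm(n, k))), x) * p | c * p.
Since y = i and y | c, i | c. h | b and a | b, so lcm(h, a) | b. Since b | c, lcm(h, a) | c. n | c and k | c, so lcm(n, k) | c. lcm(h, a) | c, so lcm(lcm(h, a), lcm(n, k)) | c. Because i | c, lcm(i, lcm(lcm(h, a), lcm(n, k))) | c. Since x | c, lcm(lcm(i, lcm(lcm(h, a), lcm(n, k))), x) | c. Then lcm(lcm(i, lcm(lcm(h, a), lcm(n, k))), x) * p | c * p.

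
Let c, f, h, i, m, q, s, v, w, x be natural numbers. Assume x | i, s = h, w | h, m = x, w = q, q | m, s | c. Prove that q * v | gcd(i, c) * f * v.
m = x and q | m, thus q | x. Since x | i, q | i. w = q and w | h, so q | h. s = h and s | c, therefore h | c. q | h, so q | c. Since q | i, q | gcd(i, c). Then q | gcd(i, c) * f. Then q * v | gcd(i, c) * f * v.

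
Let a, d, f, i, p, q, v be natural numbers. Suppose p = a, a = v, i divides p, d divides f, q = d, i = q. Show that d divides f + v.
p = a and i divides p, thus i divides a. Since a = v, i divides v. Since i = q, q divides v. q = d, so d divides v. Since d divides f, d divides f + v.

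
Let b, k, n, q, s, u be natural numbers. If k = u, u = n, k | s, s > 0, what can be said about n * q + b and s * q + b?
n * q + b ≤ s * q + b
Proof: k = u and u = n, so k = n. From k | s and s > 0, k ≤ s. k = n, so n ≤ s. Then n * q ≤ s * q. Then n * q + b ≤ s * q + b.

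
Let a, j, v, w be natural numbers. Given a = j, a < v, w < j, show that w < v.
From a = j and a < v, j < v. w < j, so w < v.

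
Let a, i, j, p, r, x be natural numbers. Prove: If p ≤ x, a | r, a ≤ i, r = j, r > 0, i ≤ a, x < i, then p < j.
From i ≤ a and a ≤ i, i = a. p ≤ x and x < i, so p < i. i = a, so p < a. Since a | r and r > 0, a ≤ r. r = j, so a ≤ j. Since p < a, p < j.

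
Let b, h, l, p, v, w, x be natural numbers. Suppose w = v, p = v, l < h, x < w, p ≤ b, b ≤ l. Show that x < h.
Because w = v and x < w, x < v. p = v and p ≤ b, hence v ≤ b. Since x < v, x < b. b ≤ l and l < h, hence b < h. Since x < b, x < h.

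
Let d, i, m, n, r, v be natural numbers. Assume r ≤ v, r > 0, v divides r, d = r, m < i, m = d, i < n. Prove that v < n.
v divides r and r > 0, thus v ≤ r. r ≤ v, so r = v. Because m = d and d = r, m = r. Because m < i and i < n, m < n. Since m = r, r < n. r = v, so v < n.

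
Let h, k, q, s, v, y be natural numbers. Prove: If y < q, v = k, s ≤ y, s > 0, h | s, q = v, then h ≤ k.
q = v and v = k, thus q = k. h | s and s > 0, hence h ≤ s. Since s ≤ y, h ≤ y. Since y < q, h < q. Since q = k, h < k. Then h ≤ k.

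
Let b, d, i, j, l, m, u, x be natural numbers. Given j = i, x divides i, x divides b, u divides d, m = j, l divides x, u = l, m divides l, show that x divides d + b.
m = j and j = i, hence m = i. m divides l, so i divides l. Since x divides i, x divides l. From l divides x, l = x. Since u = l, u = x. Since u divides d, x divides d. x divides b, so x divides d + b.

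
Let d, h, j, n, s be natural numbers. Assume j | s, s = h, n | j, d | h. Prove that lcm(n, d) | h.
n | j and j | s, therefore n | s. Since s = h, n | h. d | h, so lcm(n, d) | h.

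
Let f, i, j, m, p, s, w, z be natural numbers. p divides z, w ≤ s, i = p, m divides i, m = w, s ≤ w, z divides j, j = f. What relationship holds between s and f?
s divides f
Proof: w ≤ s and s ≤ w, hence w = s. m = w, so m = s. Because i = p and m divides i, m divides p. m = s, so s divides p. p divides z, so s divides z. j = f and z divides j, therefore z divides f. Since s divides z, s divides f.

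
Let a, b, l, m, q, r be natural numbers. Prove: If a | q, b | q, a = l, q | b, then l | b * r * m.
q | b and b | q, so q = b. a = l and a | q, so l | q. Since q = b, l | b. Then l | b * r. Then l | b * r * m.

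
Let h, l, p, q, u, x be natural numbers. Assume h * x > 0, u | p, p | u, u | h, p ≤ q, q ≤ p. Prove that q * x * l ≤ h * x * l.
u | p and p | u, so u = p. p ≤ q and q ≤ p, thus p = q. Since u = p, u = q. u | h, so q | h. Then q * x | h * x. h * x > 0, so q * x ≤ h * x. Then q * x * l ≤ h * x * l.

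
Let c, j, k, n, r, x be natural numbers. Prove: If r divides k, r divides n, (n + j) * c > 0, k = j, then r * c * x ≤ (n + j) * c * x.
Because k = j and r divides k, r divides j. r divides n, so r divides n + j. Then r * c divides (n + j) * c. Because (n + j) * c > 0, r * c ≤ (n + j) * c. By multiplying by a non-negative, r * c * x ≤ (n + j) * c * x.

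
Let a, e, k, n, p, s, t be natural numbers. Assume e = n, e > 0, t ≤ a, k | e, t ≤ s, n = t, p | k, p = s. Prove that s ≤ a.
e = n and n = t, hence e = t. p | k and k | e, hence p | e. p = s, so s | e. e > 0, so s ≤ e. Since e = t, s ≤ t. t ≤ s, so t = s. Since t ≤ a, s ≤ a.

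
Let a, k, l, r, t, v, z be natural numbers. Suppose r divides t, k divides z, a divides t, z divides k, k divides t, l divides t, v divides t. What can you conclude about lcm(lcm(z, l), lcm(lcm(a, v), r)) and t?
lcm(lcm(z, l), lcm(lcm(a, v), r)) divides t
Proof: k divides z and z divides k, therefore k = z. Since k divides t, z divides t. Since l divides t, lcm(z, l) divides t. a divides t and v divides t, hence lcm(a, v) divides t. r divides t, so lcm(lcm(a, v), r) divides t. lcm(z, l) divides t, so lcm(lcm(z, l), lcm(lcm(a, v), r)) divides t.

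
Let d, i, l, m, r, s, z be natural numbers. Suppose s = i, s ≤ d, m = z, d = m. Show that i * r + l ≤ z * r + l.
From d = m and m = z, d = z. From s ≤ d, s ≤ z. Since s = i, i ≤ z. Then i * r ≤ z * r. Then i * r + l ≤ z * r + l.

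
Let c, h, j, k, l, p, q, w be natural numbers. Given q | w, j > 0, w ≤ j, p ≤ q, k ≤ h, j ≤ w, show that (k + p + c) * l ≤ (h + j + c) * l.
Since w ≤ j and j ≤ w, w = j. Since q | w, q | j. Since j > 0, q ≤ j. Since p ≤ q, p ≤ j. k ≤ h, so k + p ≤ h + j. Then k + p + c ≤ h + j + c. Then (k + p + c) * l ≤ (h + j + c) * l.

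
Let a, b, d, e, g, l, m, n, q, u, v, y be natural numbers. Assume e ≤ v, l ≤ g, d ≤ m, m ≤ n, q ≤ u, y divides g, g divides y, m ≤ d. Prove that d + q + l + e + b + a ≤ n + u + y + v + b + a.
From m ≤ d and d ≤ m, m = d. Because m ≤ n, d ≤ n. Because q ≤ u, d + q ≤ n + u. g divides y and y divides g, hence g = y. Since l ≤ g, l ≤ y. e ≤ v, so l + e ≤ y + v. Then l + e + b ≤ y + v + b. Since d + q ≤ n + u, d + q + l + e + b ≤ n + u + y + v + b. Then d + q + l + e + b + a ≤ n + u + y + v + b + a.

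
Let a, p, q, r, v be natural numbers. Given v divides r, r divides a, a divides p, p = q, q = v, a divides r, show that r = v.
Because a divides r and r divides a, a = r. p = q and q = v, thus p = v. Since a divides p, a divides v. Since a = r, r divides v. v divides r, so r = v.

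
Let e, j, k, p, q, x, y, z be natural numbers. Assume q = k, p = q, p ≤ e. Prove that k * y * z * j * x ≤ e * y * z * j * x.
Because p = q and q = k, p = k. From p ≤ e, k ≤ e. Then k * y ≤ e * y. Then k * y * z ≤ e * y * z. Then k * y * z * j ≤ e * y * z * j. Then k * y * z * j * x ≤ e * y * z * j * x.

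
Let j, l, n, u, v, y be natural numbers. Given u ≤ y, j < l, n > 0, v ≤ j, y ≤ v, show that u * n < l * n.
u ≤ y and y ≤ v, hence u ≤ v. Because v ≤ j and j < l, v < l. u ≤ v, so u < l. Because n > 0, u * n < l * n.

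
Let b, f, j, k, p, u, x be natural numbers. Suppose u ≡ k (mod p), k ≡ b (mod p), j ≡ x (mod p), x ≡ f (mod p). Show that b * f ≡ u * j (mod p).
u ≡ k (mod p) and k ≡ b (mod p), hence u ≡ b (mod p). j ≡ x (mod p) and x ≡ f (mod p), hence j ≡ f (mod p). Combining with u ≡ b (mod p), by multiplying congruences, u * j ≡ b * f (mod p). Then b * f ≡ u * j (mod p).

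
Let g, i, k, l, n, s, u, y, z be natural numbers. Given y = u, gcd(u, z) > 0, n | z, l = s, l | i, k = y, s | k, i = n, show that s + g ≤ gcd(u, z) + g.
k = y and y = u, thus k = u. Since s | k, s | u. Because i = n and l | i, l | n. n | z, so l | z. Because l = s, s | z. s | u, so s | gcd(u, z). Since gcd(u, z) > 0, s ≤ gcd(u, z). Then s + g ≤ gcd(u, z) + g.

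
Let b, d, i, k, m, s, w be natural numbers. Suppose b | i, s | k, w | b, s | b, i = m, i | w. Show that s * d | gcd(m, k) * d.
From i | w and w | b, i | b. Since b | i, b = i. s | b, so s | i. Since i = m, s | m. Since s | k, s | gcd(m, k). Then s * d | gcd(m, k) * d.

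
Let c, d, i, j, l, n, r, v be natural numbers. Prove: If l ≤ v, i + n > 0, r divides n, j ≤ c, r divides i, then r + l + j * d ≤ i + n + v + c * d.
r divides i and r divides n, therefore r divides i + n. Since i + n > 0, r ≤ i + n. Because j ≤ c, by multiplying by a non-negative, j * d ≤ c * d. l ≤ v, so l + j * d ≤ v + c * d. r ≤ i + n, so r + l + j * d ≤ i + n + v + c * d.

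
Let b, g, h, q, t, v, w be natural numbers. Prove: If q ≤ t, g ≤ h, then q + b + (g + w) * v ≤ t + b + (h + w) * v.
q ≤ t, so q + b ≤ t + b. Because g ≤ h, g + w ≤ h + w. Then (g + w) * v ≤ (h + w) * v. Since q + b ≤ t + b, q + b + (g + w) * v ≤ t + b + (h + w) * v.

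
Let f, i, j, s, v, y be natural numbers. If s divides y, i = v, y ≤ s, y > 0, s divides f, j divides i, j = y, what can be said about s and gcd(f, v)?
s divides gcd(f, v)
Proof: s divides y and y > 0, therefore s ≤ y. From y ≤ s, y = s. j = y and j divides i, hence y divides i. Since i = v, y divides v. y = s, so s divides v. Since s divides f, s divides gcd(f, v).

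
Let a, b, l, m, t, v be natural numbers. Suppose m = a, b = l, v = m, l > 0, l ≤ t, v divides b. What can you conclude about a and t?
a ≤ t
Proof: v = m and m = a, hence v = a. From b = l and v divides b, v divides l. v = a, so a divides l. From l > 0, a ≤ l. Since l ≤ t, a ≤ t.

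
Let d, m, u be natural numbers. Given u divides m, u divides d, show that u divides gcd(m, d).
u divides m and u divides d. Because common divisors divide the gcd, u divides gcd(m, d).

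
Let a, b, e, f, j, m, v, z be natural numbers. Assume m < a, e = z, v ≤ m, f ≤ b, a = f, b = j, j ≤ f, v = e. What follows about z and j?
z < j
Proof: From b = j and f ≤ b, f ≤ j. j ≤ f, so f = j. a = f, so a = j. Because v = e and e = z, v = z. Because v ≤ m, z ≤ m. Since m < a, z < a. Since a = j, z < j.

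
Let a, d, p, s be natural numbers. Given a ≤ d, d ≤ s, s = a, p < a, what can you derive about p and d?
p < d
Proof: From s = a and d ≤ s, d ≤ a. Because a ≤ d, a = d. p < a, so p < d.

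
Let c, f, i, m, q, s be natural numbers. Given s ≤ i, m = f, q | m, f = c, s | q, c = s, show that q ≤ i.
m = f and f = c, so m = c. Since c = s, m = s. Since q | m, q | s. s | q, so s = q. Since s ≤ i, q ≤ i.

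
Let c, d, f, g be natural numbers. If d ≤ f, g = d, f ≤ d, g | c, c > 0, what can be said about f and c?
f ≤ c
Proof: From d ≤ f and f ≤ d, d = f. Since g = d, g = f. From g | c and c > 0, g ≤ c. g = f, so f ≤ c.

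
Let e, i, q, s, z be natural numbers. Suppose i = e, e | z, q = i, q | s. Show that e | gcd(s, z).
Because q = i and q | s, i | s. Since i = e, e | s. Since e | z, e | gcd(s, z).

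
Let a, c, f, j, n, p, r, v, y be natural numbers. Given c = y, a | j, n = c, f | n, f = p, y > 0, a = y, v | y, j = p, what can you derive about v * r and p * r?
v * r ≤ p * r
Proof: From j = p and a | j, a | p. a = y, so y | p. n = c and c = y, thus n = y. f | n, so f | y. Since f = p, p | y. Since y | p, y = p. Because v | y and y > 0, v ≤ y. Since y = p, v ≤ p. Then v * r ≤ p * r.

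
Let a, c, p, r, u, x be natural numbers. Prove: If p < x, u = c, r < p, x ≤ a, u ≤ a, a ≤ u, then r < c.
Because r < p and p < x, r < x. Because a ≤ u and u ≤ a, a = u. x ≤ a, so x ≤ u. Since r < x, r < u. Since u = c, r < c.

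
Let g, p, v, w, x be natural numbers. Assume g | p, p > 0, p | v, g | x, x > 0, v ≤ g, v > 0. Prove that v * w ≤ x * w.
g | p and p > 0, thus g ≤ p. p | v and v > 0, hence p ≤ v. Since g ≤ p, g ≤ v. Since v ≤ g, g = v. g | x and x > 0, so g ≤ x. g = v, so v ≤ x. Then v * w ≤ x * w.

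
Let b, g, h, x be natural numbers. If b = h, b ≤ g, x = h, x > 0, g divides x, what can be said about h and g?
h = g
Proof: Since g divides x and x > 0, g ≤ x. x = h, so g ≤ h. Since b = h and b ≤ g, h ≤ g. g ≤ h, so g = h. Then h = g.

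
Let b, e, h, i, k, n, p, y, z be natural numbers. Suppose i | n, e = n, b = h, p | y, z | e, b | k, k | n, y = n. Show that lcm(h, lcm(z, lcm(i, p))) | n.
Because b = h and b | k, h | k. k | n, so h | n. From e = n and z | e, z | n. Since y = n and p | y, p | n. i | n, so lcm(i, p) | n. Since z | n, lcm(z, lcm(i, p)) | n. Since h | n, lcm(h, lcm(z, lcm(i, p))) | n.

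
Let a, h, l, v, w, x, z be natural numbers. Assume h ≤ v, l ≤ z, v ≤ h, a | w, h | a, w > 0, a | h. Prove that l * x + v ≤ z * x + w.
l ≤ z, thus l * x ≤ z * x. Because a | h and h | a, a = h. Because h ≤ v and v ≤ h, h = v. a = h, so a = v. From a | w and w > 0, a ≤ w. a = v, so v ≤ w. l * x ≤ z * x, so l * x + v ≤ z * x + w.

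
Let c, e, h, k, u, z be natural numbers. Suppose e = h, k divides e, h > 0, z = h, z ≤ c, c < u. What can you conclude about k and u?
k < u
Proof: From e = h and k divides e, k divides h. Since h > 0, k ≤ h. Since z ≤ c and c < u, z < u. Since z = h, h < u. Because k ≤ h, k < u.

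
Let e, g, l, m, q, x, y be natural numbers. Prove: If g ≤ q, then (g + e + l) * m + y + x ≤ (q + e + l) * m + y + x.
g ≤ q, thus g + e ≤ q + e. Then g + e + l ≤ q + e + l. Then (g + e + l) * m ≤ (q + e + l) * m. Then (g + e + l) * m + y ≤ (q + e + l) * m + y. Then (g + e + l) * m + y + x ≤ (q + e + l) * m + y + x.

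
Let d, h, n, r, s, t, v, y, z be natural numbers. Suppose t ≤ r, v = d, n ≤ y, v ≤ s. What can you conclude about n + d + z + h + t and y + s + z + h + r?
n + d + z + h + t ≤ y + s + z + h + r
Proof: v = d and v ≤ s, thus d ≤ s. Then d + z ≤ s + z. Then d + z + h ≤ s + z + h. Since t ≤ r, d + z + h + t ≤ s + z + h + r. n ≤ y, so n + d + z + h + t ≤ y + s + z + h + r.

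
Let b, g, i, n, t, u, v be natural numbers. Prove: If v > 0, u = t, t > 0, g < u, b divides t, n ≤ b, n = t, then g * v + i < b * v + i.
From n = t and n ≤ b, t ≤ b. b divides t and t > 0, so b ≤ t. t ≤ b, so t = b. u = t, so u = b. Since g < u, g < b. Since v > 0, by multiplying by a positive, g * v < b * v. Then g * v + i < b * v + i.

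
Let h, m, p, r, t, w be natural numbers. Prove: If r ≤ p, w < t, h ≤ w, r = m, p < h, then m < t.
From r = m and r ≤ p, m ≤ p. From p < h and h ≤ w, p < w. Because w < t, p < t. Since m ≤ p, m < t.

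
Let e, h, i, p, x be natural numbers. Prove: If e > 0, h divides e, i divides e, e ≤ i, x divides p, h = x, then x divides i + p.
Since i divides e and e > 0, i ≤ e. Since e ≤ i, e = i. h divides e, so h divides i. Since h = x, x divides i. x divides p, so x divides i + p.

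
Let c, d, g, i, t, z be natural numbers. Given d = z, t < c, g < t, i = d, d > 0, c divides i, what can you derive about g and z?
g < z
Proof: Since g < t and t < c, g < c. Since i = d and c divides i, c divides d. Since d > 0, c ≤ d. From d = z, c ≤ z. g < c, so g < z.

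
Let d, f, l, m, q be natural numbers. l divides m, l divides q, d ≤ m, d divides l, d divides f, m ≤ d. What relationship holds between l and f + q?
l divides f + q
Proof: m ≤ d and d ≤ m, therefore m = d. l divides m, so l divides d. d divides l, so d = l. d divides f, so l divides f. Because l divides q, l divides f + q.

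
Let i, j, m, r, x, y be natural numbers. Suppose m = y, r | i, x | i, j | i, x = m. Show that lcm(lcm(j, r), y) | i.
Because j | i and r | i, lcm(j, r) | i. x = m and m = y, therefore x = y. Since x | i, y | i. Since lcm(j, r) | i, lcm(lcm(j, r), y) | i.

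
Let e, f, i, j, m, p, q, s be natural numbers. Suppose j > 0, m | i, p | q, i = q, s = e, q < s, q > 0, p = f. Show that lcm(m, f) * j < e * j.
Since i = q and m | i, m | q. p = f and p | q, thus f | q. Since m | q, lcm(m, f) | q. Because q > 0, lcm(m, f) ≤ q. q < s, so lcm(m, f) < s. s = e, so lcm(m, f) < e. j > 0, so lcm(m, f) * j < e * j.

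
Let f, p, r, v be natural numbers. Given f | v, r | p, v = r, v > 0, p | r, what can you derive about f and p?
f ≤ p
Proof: r | p and p | r, hence r = p. v = r, so v = p. f | v and v > 0, so f ≤ v. Since v = p, f ≤ p.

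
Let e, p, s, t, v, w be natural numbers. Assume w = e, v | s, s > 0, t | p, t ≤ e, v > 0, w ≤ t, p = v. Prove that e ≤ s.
From w = e and w ≤ t, e ≤ t. Since t ≤ e, t = e. Since p = v and t | p, t | v. v > 0, so t ≤ v. v | s and s > 0, hence v ≤ s. Since t ≤ v, t ≤ s. t = e, so e ≤ s.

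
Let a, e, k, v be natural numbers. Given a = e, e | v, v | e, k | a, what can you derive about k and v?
k | v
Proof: e | v and v | e, so e = v. Because a = e, a = v. Since k | a, k | v.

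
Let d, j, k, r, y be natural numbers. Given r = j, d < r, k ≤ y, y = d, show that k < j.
y = d and k ≤ y, so k ≤ d. Because r = j and d < r, d < j. k ≤ d, so k < j.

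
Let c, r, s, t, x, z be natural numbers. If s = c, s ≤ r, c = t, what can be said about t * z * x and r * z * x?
t * z * x ≤ r * z * x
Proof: Because s = c and s ≤ r, c ≤ r. c = t, so t ≤ r. Then t * z ≤ r * z. Then t * z * x ≤ r * z * x.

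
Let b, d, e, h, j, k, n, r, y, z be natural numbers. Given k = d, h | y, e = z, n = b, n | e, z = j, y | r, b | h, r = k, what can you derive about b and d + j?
b | d + j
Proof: r = k and k = d, therefore r = d. Since h | y and y | r, h | r. r = d, so h | d. Because b | h, b | d. e = z and z = j, therefore e = j. n = b and n | e, hence b | e. Because e = j, b | j. b | d, so b | d + j.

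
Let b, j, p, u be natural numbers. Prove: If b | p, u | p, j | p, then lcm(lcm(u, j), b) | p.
u | p and j | p, hence lcm(u, j) | p. Since b | p, lcm(lcm(u, j), b) | p.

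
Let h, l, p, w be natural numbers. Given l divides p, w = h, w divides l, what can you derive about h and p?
h divides p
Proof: From w divides l and l divides p, w divides p. Since w = h, h divides p.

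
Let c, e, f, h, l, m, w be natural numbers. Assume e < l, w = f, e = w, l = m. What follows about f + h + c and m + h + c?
f + h + c < m + h + c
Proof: e = w and w = f, thus e = f. Since l = m and e < l, e < m. Since e = f, f < m. Then f + h < m + h. Then f + h + c < m + h + c.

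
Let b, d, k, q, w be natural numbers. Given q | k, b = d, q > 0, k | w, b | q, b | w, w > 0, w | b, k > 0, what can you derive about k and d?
k = d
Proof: Because w | b and b | w, w = b. From k | w and w > 0, k ≤ w. w = b, so k ≤ b. b | q and q > 0, therefore b ≤ q. q | k and k > 0, so q ≤ k. b ≤ q, so b ≤ k. k ≤ b, so k = b. b = d, so k = d.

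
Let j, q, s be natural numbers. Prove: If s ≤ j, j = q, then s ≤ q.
Because j = q and s ≤ j, by substitution, s ≤ q.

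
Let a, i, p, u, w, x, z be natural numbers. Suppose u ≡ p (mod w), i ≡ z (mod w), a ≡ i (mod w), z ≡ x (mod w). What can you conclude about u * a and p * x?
u * a ≡ p * x (mod w)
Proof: a ≡ i (mod w) and i ≡ z (mod w), hence a ≡ z (mod w). z ≡ x (mod w), so a ≡ x (mod w). From u ≡ p (mod w), by multiplying congruences, u * a ≡ p * x (mod w).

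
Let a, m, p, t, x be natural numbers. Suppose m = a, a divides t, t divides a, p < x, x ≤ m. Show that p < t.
Since a divides t and t divides a, a = t. Since m = a, m = t. p < x and x ≤ m, thus p < m. Since m = t, p < t.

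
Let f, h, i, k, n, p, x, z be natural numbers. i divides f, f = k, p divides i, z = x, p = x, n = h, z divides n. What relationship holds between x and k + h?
x divides k + h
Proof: From p = x and p divides i, x divides i. Because f = k and i divides f, i divides k. From x divides i, x divides k. n = h and z divides n, thus z divides h. Since z = x, x divides h. x divides k, so x divides k + h.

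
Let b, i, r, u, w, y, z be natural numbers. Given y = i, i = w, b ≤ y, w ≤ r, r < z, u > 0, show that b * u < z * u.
y = i and i = w, hence y = w. b ≤ y, so b ≤ w. Since w ≤ r, b ≤ r. r < z, so b < z. Since u > 0, by multiplying by a positive, b * u < z * u.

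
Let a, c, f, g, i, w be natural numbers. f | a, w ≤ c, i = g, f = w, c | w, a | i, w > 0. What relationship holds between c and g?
c | g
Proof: c | w and w > 0, hence c ≤ w. w ≤ c, so w = c. From f = w, f = c. i = g and a | i, thus a | g. f | a, so f | g. Because f = c, c | g.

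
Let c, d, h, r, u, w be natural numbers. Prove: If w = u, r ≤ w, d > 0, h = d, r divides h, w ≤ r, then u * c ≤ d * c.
From r ≤ w and w ≤ r, r = w. Because w = u, r = u. Because h = d and r divides h, r divides d. d > 0, so r ≤ d. Since r = u, u ≤ d. By multiplying by a non-negative, u * c ≤ d * c.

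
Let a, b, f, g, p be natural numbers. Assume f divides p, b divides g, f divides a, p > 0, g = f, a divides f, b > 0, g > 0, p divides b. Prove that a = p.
a divides f and f divides a, hence a = f. From f divides p and p > 0, f ≤ p. Because p divides b and b > 0, p ≤ b. From b divides g and g > 0, b ≤ g. g = f, so b ≤ f. Since p ≤ b, p ≤ f. Since f ≤ p, f = p. a = f, so a = p.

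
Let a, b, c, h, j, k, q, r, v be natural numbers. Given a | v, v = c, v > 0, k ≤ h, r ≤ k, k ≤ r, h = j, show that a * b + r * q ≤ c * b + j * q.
a | v and v > 0, therefore a ≤ v. Since v = c, a ≤ c. Then a * b ≤ c * b. From k ≤ r and r ≤ k, k = r. h = j and k ≤ h, so k ≤ j. Since k = r, r ≤ j. Then r * q ≤ j * q. a * b ≤ c * b, so a * b + r * q ≤ c * b + j * q.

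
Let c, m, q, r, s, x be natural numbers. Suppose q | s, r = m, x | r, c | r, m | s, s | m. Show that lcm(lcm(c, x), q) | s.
Since m | s and s | m, m = s. r = m, so r = s. From c | r and x | r, lcm(c, x) | r. r = s, so lcm(c, x) | s. q | s, so lcm(lcm(c, x), q) | s.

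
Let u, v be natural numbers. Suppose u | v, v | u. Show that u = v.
v | u and u | v, therefore v = u. Then u = v.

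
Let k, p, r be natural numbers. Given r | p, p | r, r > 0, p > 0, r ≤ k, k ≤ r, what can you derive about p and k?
p = k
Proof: p | r and r > 0, therefore p ≤ r. From r | p and p > 0, r ≤ p. Since p ≤ r, p = r. Since r ≤ k and k ≤ r, r = k. p = r, so p = k.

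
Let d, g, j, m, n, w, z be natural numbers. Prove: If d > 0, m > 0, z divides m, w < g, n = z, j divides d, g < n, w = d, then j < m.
Since j divides d and d > 0, j ≤ d. w = d and w < g, therefore d < g. Since j ≤ d, j < g. n = z and g < n, thus g < z. Since j < g, j < z. Since z divides m and m > 0, z ≤ m. Since j < z, j < m.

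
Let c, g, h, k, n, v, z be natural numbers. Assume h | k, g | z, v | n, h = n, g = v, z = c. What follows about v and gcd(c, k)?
v | gcd(c, k)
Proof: g = v and g | z, thus v | z. Since z = c, v | c. h = n and h | k, therefore n | k. Since v | n, v | k. Since v | c, v | gcd(c, k).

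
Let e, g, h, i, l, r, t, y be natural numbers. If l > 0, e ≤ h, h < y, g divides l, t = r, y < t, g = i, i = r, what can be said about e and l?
e < l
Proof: t = r and y < t, thus y < r. h < y, so h < r. g = i and g divides l, so i divides l. l > 0, so i ≤ l. Since i = r, r ≤ l. h < r, so h < l. Since e ≤ h, e < l.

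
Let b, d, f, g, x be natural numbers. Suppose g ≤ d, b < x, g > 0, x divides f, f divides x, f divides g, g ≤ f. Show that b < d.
From x divides f and f divides x, x = f. f divides g and g > 0, thus f ≤ g. g ≤ f, so f = g. Because x = f, x = g. Since b < x, b < g. Since g ≤ d, b < d.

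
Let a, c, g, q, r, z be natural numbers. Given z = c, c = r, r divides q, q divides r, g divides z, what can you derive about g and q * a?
g divides q * a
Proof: z = c and c = r, hence z = r. Because r divides q and q divides r, r = q. From z = r, z = q. Since g divides z, g divides q. Then g divides q * a.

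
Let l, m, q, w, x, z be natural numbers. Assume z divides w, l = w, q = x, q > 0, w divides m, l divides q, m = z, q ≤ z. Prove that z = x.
m = z and w divides m, hence w divides z. z divides w, so w = z. l = w and l divides q, therefore w divides q. Since w = z, z divides q. q > 0, so z ≤ q. Since q ≤ z, z = q. q = x, so z = x.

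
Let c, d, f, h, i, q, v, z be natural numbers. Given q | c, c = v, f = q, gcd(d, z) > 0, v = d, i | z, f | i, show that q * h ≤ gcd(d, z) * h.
From c = v and v = d, c = d. Since q | c, q | d. f | i and i | z, so f | z. Since f = q, q | z. Since q | d, q | gcd(d, z). Since gcd(d, z) > 0, q ≤ gcd(d, z). Then q * h ≤ gcd(d, z) * h.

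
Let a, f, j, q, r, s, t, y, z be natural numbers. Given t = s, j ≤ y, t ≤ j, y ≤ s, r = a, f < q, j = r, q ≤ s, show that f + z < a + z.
From j = r and r = a, j = a. t = s and t ≤ j, thus s ≤ j. j ≤ y and y ≤ s, so j ≤ s. Because s ≤ j, s = j. From f < q and q ≤ s, f < s. From s = j, f < j. j = a, so f < a. Then f + z < a + z.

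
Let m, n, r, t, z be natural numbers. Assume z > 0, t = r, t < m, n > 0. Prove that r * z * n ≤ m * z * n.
t = r and t < m, therefore r < m. Since z > 0, r * z < m * z. n > 0, so r * z * n < m * z * n. Then r * z * n ≤ m * z * n.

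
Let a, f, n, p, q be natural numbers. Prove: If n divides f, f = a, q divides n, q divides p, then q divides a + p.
q divides n and n divides f, thus q divides f. f = a, so q divides a. Since q divides p, q divides a + p.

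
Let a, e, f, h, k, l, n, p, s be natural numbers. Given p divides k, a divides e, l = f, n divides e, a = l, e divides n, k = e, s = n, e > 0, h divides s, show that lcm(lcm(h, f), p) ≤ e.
n divides e and e divides n, so n = e. Since s = n, s = e. h divides s, so h divides e. a = l and a divides e, hence l divides e. Since l = f, f divides e. Because h divides e, lcm(h, f) divides e. Because k = e and p divides k, p divides e. Since lcm(h, f) divides e, lcm(lcm(h, f), p) divides e. Since e > 0, lcm(lcm(h, f), p) ≤ e.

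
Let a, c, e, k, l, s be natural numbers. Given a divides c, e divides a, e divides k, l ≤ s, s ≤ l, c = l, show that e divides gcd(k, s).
From l ≤ s and s ≤ l, l = s. Since c = l, c = s. From e divides a and a divides c, e divides c. c = s, so e divides s. e divides k, so e divides gcd(k, s).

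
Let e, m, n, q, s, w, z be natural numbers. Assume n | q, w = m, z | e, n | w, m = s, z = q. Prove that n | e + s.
Because z = q and z | e, q | e. n | q, so n | e. Since w = m and n | w, n | m. Because m = s, n | s. n | e, so n | e + s.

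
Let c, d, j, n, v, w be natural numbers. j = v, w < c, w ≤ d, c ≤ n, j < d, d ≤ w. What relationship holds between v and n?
v < n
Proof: d ≤ w and w ≤ d, hence d = w. j = v and j < d, so v < d. d = w, so v < w. w < c and c ≤ n, thus w < n. Since v < w, v < n.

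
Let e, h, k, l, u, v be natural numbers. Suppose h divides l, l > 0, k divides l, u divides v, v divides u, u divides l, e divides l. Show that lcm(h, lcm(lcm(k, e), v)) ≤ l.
Since k divides l and e divides l, lcm(k, e) divides l. u divides v and v divides u, hence u = v. u divides l, so v divides l. lcm(k, e) divides l, so lcm(lcm(k, e), v) divides l. h divides l, so lcm(h, lcm(lcm(k, e), v)) divides l. Since l > 0, lcm(h, lcm(lcm(k, e), v)) ≤ l.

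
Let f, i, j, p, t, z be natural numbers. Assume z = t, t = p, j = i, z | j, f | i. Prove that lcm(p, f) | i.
z = t and t = p, thus z = p. j = i and z | j, hence z | i. Since z = p, p | i. Since f | i, lcm(p, f) | i.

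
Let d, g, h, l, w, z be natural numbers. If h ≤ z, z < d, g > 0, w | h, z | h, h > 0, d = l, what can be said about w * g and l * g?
w * g < l * g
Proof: Since z | h and h > 0, z ≤ h. h ≤ z, so h = z. w | h and h > 0, therefore w ≤ h. Since h = z, w ≤ z. d = l and z < d, so z < l. Since w ≤ z, w < l. Because g > 0, w * g < l * g.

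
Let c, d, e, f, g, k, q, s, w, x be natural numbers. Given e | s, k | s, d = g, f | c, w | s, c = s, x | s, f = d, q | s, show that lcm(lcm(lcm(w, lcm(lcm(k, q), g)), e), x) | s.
k | s and q | s, hence lcm(k, q) | s. f = d and f | c, thus d | c. c = s, so d | s. d = g, so g | s. Since lcm(k, q) | s, lcm(lcm(k, q), g) | s. Since w | s, lcm(w, lcm(lcm(k, q), g)) | s. e | s, so lcm(lcm(w, lcm(lcm(k, q), g)), e) | s. Since x | s, lcm(lcm(lcm(w, lcm(lcm(k, q), g)), e), x) | s.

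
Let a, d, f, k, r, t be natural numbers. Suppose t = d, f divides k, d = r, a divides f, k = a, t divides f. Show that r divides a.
k = a and f divides k, thus f divides a. Since a divides f, f = a. t = d and d = r, thus t = r. Since t divides f, r divides f. Because f = a, r divides a.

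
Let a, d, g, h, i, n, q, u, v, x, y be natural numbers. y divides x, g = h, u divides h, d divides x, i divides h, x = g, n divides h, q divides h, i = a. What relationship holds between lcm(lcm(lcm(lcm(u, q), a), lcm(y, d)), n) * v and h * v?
lcm(lcm(lcm(lcm(u, q), a), lcm(y, d)), n) * v divides h * v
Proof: u divides h and q divides h, thus lcm(u, q) divides h. Since i = a and i divides h, a divides h. From lcm(u, q) divides h, lcm(lcm(u, q), a) divides h. Because x = g and g = h, x = h. y divides x and d divides x, thus lcm(y, d) divides x. Since x = h, lcm(y, d) divides h. Since lcm(lcm(u, q), a) divides h, lcm(lcm(lcm(u, q), a), lcm(y, d)) divides h. From n divides h, lcm(lcm(lcm(lcm(u, q), a), lcm(y, d)), n) divides h. Then lcm(lcm(lcm(lcm(u, q), a), lcm(y, d)), n) * v divides h * v.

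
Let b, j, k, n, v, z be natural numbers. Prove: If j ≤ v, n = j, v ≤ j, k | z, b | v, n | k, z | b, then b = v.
j ≤ v and v ≤ j, thus j = v. n = j, so n = v. n | k and k | z, hence n | z. Since z | b, n | b. Since n = v, v | b. b | v, so b = v.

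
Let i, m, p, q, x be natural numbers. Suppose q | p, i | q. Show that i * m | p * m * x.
Since i | q and q | p, i | p. Then i * m | p * m. Then i * m | p * m * x.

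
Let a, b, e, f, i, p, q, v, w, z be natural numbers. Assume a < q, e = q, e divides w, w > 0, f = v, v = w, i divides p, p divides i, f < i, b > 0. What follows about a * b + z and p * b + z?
a * b + z < p * b + z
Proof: e = q and e divides w, so q divides w. w > 0, so q ≤ w. a < q, so a < w. f = v and v = w, so f = w. Because i divides p and p divides i, i = p. Since f < i, f < p. Since f = w, w < p. Since a < w, a < p. Since b > 0, by multiplying by a positive, a * b < p * b. Then a * b + z < p * b + z.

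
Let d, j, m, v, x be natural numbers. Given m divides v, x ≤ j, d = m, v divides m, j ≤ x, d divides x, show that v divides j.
m divides v and v divides m, hence m = v. d = m, so d = v. x ≤ j and j ≤ x, therefore x = j. d divides x, so d divides j. d = v, so v divides j.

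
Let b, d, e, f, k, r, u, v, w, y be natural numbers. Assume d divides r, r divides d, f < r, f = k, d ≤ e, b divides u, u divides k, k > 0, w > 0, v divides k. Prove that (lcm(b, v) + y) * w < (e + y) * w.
Since b divides u and u divides k, b divides k. v divides k, so lcm(b, v) divides k. k > 0, so lcm(b, v) ≤ k. r divides d and d divides r, hence r = d. From f = k and f < r, k < r. Since r = d, k < d. d ≤ e, so k < e. lcm(b, v) ≤ k, so lcm(b, v) < e. Then lcm(b, v) + y < e + y. Since w > 0, by multiplying by a positive, (lcm(b, v) + y) * w < (e + y) * w.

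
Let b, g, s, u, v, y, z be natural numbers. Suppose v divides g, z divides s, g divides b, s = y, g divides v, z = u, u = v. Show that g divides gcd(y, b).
Since v divides g and g divides v, v = g. u = v, so u = g. z = u and z divides s, thus u divides s. s = y, so u divides y. Because u = g, g divides y. Since g divides b, g divides gcd(y, b).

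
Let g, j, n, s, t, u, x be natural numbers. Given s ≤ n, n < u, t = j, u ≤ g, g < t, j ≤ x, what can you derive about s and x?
s < x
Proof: Since s ≤ n and n < u, s < u. Because u ≤ g and g < t, u < t. Because t = j, u < j. j ≤ x, so u < x. s < u, so s < x.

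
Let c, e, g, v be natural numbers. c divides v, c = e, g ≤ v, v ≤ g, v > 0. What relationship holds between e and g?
e ≤ g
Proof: From v ≤ g and g ≤ v, v = g. c = e and c divides v, therefore e divides v. v > 0, so e ≤ v. v = g, so e ≤ g.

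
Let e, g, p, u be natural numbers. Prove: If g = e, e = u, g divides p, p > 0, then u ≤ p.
g = e and e = u, therefore g = u. g divides p, so u divides p. p > 0, so u ≤ p.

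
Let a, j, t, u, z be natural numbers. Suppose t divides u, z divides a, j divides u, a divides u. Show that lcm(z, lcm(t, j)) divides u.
z divides a and a divides u, hence z divides u. From t divides u and j divides u, lcm(t, j) divides u. Because z divides u, lcm(z, lcm(t, j)) divides u.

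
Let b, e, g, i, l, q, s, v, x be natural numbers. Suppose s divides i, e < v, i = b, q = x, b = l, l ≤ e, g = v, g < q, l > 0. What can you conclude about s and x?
s < x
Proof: Since i = b and b = l, i = l. s divides i, so s divides l. l > 0, so s ≤ l. l ≤ e and e < v, therefore l < v. From q = x and g < q, g < x. Since g = v, v < x. Since l < v, l < x. s ≤ l, so s < x.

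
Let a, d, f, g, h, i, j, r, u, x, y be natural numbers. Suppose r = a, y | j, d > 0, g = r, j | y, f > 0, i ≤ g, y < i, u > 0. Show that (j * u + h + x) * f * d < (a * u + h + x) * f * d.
Since y | j and j | y, y = j. g = r and i ≤ g, hence i ≤ r. y < i, so y < r. Since y = j, j < r. r = a, so j < a. From u > 0, j * u < a * u. Then j * u + h < a * u + h. Then j * u + h + x < a * u + h + x. From f > 0, (j * u + h + x) * f < (a * u + h + x) * f. Since d > 0, (j * u + h + x) * f * d < (a * u + h + x) * f * d.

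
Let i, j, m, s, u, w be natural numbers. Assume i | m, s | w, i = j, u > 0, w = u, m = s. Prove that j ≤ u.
m = s and i | m, therefore i | s. Since w = u and s | w, s | u. From i | s, i | u. u > 0, so i ≤ u. Since i = j, j ≤ u.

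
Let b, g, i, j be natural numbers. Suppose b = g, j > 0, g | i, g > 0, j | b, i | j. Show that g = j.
g | i and i | j, hence g | j. j > 0, so g ≤ j. b = g and j | b, therefore j | g. Since g > 0, j ≤ g. Since g ≤ j, g = j.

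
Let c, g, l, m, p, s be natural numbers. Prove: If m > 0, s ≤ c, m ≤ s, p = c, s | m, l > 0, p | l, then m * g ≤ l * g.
s | m and m > 0, so s ≤ m. Because m ≤ s, s = m. Since s ≤ c, m ≤ c. p = c and p | l, hence c | l. Since l > 0, c ≤ l. Since m ≤ c, m ≤ l. Then m * g ≤ l * g.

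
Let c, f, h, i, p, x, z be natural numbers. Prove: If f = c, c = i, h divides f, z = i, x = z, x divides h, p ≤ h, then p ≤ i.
f = c and c = i, hence f = i. Since h divides f, h divides i. From x = z and x divides h, z divides h. z = i, so i divides h. h divides i, so h = i. Since p ≤ h, p ≤ i.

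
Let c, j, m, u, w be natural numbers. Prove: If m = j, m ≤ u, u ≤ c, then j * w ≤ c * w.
m = j and m ≤ u, so j ≤ u. u ≤ c, so j ≤ c. By multiplying by a non-negative, j * w ≤ c * w.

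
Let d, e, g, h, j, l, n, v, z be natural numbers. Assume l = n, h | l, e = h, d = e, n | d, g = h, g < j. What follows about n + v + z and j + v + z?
n + v + z < j + v + z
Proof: l = n and h | l, hence h | n. From d = e and n | d, n | e. Since e = h, n | h. Since h | n, h = n. Because g = h and g < j, h < j. h = n, so n < j. Then n + v < j + v. Then n + v + z < j + v + z.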